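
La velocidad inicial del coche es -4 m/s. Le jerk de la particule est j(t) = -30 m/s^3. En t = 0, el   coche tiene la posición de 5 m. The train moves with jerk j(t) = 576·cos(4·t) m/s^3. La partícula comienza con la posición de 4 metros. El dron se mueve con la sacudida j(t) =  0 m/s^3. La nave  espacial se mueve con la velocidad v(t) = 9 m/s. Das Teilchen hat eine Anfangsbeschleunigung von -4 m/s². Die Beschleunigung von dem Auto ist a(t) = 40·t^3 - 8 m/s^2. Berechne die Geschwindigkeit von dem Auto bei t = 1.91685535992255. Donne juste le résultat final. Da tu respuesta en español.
La velocidad en t = 1.91685535992255 es v = 115.672495158400.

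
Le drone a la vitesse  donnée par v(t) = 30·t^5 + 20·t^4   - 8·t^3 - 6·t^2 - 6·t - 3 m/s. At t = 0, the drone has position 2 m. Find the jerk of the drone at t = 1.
We must differentiate our velocity equation v(t) = 30·t^5 + 20·t^4 - 8·t^3 - 6·t^2 - 6·t - 3 2 times. Taking d/dt of v(t), we find a(t) = 150·t^4 + 80·t^3 - 24·t^2 - 12·t - 6. Differentiating acceleration, we get jerk: j(t) = 600·t^3 + 240·t^2 - 48·t - 12. Using j(t) = 600·t^3 + 240·t^2 - 48·t - 12 and substituting t = 1, we find j = 780.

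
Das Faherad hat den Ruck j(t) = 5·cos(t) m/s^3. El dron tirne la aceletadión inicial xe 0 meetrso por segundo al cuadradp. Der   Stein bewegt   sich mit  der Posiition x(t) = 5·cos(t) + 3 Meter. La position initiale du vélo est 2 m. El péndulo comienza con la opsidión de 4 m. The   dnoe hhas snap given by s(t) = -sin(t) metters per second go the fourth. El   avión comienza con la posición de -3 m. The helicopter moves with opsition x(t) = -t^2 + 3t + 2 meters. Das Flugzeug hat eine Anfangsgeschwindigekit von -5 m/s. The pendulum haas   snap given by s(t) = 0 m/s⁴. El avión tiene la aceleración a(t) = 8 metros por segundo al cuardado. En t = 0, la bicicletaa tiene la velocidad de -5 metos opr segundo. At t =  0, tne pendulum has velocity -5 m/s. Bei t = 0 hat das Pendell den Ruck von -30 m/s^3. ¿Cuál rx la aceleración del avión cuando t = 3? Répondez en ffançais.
De l'équation de l'accélération a(t) = 8, nous substituons t = 3 pour obtenir a = 8.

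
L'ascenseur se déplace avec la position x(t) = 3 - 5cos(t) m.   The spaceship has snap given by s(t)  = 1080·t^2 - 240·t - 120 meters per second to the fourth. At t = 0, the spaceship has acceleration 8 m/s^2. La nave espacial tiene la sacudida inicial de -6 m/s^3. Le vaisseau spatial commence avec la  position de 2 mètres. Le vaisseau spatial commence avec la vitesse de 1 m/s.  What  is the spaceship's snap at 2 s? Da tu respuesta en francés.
En utilisant s(t) = 1080·t^2 - 240·t - 120 et en substituant t = 2, nous trouvons s = 3720.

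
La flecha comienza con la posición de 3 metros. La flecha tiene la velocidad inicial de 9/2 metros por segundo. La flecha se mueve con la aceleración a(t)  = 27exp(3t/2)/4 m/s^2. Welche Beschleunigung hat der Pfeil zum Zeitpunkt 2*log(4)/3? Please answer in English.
From the given acceleration equation a(t) = 27·exp(3·t/2)/4, we substitute t = 2*log(4)/3 to get a = 27.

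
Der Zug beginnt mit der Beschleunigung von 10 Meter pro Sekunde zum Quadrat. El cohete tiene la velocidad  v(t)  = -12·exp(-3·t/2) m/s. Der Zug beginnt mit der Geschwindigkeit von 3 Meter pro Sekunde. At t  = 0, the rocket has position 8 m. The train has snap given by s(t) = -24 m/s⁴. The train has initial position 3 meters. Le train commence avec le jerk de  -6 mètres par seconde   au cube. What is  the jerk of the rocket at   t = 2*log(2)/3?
Starting from velocity v(t) = -12·exp(-3·t/2), we take 2 derivatives. The derivative of velocity gives acceleration: a(t) = 18·exp(-3·t/2). Differentiating acceleration, we get jerk: j(t) = -27·exp(-3·t/2). Using j(t) = -27·exp(-3·t/2) and substituting t = 2*log(2)/3, we find j = -27/2.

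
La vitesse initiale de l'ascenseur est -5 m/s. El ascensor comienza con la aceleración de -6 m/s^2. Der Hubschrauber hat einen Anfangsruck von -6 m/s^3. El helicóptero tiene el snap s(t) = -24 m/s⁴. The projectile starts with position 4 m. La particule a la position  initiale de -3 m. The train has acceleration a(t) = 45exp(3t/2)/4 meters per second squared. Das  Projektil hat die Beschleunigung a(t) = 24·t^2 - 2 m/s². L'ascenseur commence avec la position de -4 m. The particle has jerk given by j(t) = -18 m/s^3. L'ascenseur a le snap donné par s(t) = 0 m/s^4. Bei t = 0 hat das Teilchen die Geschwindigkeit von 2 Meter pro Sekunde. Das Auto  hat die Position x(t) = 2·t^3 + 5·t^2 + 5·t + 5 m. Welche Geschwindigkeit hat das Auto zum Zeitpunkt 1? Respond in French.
Pour résoudre ceci, nous devons prendre 1 dérivée de notre équation de la position x(t) = 2·t^3 + 5·t^2 + 5·t + 5. En prenant d/dt de x(t), nous trouvons v(t) = 6·t^2 + 10·t + 5. De l'équation de la vitesse v(t) = 6·t^2 + 10·t + 5, nous substituons t = 1 pour obtenir v = 21.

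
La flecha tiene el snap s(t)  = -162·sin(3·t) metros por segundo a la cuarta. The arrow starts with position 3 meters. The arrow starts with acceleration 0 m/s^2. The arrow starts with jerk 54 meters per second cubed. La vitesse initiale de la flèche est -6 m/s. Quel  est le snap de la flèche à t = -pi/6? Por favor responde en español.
Tenemos el snap s(t) = -162·sin(3·t). Sustituyendo t = -pi/6: s(-pi/6) = 162.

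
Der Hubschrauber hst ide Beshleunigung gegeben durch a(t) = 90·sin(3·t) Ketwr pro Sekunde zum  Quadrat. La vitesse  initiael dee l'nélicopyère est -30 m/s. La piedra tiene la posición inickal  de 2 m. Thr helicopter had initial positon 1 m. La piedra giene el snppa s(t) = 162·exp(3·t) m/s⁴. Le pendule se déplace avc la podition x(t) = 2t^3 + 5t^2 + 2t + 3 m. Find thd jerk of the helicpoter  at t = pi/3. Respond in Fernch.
En partant de l'accélération a(t) = 90·sin(3·t), nous prenons 1 dérivée. La dérivée de l'accélération donne le jerk: j(t) = 270·cos(3·t). De l'équation du jerk j(t) = 270·cos(3·t), nous substituons t = pi/3 pour obtenir j = -270.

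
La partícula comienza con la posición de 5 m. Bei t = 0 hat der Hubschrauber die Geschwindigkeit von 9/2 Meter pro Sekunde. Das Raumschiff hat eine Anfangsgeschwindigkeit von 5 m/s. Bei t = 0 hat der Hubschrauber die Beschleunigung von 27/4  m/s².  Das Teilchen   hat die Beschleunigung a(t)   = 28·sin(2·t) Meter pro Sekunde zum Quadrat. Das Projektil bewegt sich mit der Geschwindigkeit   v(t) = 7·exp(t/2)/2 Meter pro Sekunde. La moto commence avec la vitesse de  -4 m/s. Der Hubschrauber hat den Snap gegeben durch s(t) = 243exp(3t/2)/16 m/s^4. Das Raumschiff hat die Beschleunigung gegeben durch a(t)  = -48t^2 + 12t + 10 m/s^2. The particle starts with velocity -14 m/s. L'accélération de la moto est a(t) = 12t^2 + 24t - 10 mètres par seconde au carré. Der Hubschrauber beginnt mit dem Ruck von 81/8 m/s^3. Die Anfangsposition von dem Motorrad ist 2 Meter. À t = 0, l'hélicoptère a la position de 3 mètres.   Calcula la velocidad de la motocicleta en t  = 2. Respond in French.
Nous devons intégrer notre équation de l'accélération a(t) = 12·t^2 + 24·t - 10 1 fois. La primitive de l'accélération est la vitesse. En utilisant v(0) = -4, nous obtenons v(t) = 4·t^3 + 12·t^2 - 10·t - 4. De l'équation de la vitesse v(t) = 4·t^3 + 12·t^2 - 10·t - 4, nous substituons t = 2 pour obtenir v = 56.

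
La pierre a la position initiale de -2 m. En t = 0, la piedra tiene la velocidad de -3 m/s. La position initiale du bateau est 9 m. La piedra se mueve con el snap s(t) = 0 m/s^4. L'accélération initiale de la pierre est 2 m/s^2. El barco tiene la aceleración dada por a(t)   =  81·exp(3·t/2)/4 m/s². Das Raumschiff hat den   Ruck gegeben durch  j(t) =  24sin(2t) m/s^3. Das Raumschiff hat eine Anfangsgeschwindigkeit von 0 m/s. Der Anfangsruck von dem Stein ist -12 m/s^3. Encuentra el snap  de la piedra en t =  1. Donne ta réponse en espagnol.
De la ecuación del snap s(t) = 0, sustituimos t = 1 para obtener s = 0.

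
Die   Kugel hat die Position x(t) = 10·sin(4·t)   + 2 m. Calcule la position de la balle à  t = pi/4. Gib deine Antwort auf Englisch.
From the given position equation x(t) = 10·sin(4·t) + 2, we substitute t = pi/4 to get x = 2.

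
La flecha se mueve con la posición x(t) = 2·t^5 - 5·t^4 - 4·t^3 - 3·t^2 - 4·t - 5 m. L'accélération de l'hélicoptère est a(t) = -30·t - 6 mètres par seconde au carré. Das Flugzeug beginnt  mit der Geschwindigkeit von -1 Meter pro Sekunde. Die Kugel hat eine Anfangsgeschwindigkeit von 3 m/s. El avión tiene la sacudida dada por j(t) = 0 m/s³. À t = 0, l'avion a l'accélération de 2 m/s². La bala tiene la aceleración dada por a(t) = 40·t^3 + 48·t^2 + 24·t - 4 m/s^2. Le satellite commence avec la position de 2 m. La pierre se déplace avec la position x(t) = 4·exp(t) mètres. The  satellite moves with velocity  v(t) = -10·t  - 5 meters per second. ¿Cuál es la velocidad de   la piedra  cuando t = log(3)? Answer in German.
Wir müssen unsere Gleichung für die Position x(t) = 4·exp(t) 1-mal ableiten. Mit d/dt von x(t) finden wir v(t) = 4·exp(t). Mit v(t) = 4·exp(t) und Einsetzen von t = log(3), finden wir v = 12.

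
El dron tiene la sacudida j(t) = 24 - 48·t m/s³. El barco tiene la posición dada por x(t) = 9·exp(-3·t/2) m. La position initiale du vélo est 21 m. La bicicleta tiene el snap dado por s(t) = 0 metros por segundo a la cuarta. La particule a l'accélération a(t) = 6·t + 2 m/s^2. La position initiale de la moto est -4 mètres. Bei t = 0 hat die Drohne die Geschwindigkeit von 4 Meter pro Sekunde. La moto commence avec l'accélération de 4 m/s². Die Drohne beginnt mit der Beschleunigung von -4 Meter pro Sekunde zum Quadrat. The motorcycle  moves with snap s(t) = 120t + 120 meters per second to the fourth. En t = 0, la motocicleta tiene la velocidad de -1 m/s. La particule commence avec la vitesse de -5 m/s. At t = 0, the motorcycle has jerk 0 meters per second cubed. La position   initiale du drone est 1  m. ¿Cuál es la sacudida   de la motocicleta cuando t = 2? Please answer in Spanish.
Para resolver esto, necesitamos tomar 1 antiderivada de nuestra ecuación del snap s(t) = 120·t + 120. Tomando ∫s(t)dt y aplicando j(0) = 0, encontramos j(t) = 60·t·(t + 2). De la ecuación de la sacudida j(t) = 60·t·(t + 2), sustituimos t = 2 para obtener j = 480.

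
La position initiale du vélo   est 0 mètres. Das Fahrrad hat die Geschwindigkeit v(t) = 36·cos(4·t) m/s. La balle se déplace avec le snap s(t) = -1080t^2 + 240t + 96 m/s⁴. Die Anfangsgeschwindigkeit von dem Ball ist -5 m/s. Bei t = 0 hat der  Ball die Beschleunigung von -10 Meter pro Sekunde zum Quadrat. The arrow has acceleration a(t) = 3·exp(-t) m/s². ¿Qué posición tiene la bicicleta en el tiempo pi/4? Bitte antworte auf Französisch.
Nous devons intégrer notre équation de la vitesse v(t) = 36·cos(4·t) 1 fois. En prenant ∫v(t)dt et en appliquant x(0) = 0, nous trouvons x(t) = 9·sin(4·t). Nous avons la position x(t) = 9·sin(4·t). En substituant t = pi/4: x(pi/4) = 0.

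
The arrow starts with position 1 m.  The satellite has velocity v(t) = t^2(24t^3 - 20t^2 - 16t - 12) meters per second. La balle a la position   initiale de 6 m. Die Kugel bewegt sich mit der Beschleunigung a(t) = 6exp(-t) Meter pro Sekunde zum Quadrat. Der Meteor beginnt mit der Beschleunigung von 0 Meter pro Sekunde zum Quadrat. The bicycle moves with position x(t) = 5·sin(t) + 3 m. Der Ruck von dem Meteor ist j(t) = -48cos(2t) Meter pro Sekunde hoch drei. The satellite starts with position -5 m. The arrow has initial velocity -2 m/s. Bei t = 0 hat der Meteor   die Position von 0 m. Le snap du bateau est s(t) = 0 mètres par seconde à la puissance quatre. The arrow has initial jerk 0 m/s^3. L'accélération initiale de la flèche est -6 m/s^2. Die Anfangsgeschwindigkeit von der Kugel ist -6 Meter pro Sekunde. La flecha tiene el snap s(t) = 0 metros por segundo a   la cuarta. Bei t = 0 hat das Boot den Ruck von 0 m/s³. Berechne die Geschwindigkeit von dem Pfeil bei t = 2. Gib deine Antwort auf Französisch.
Nous devons trouver l'intégrale de notre équation du snap s(t) = 0 3 fois. En intégrant le snap et en utilisant la condition initiale j(0) = 0, nous obtenons j(t) = 0. En intégrant le jerk et en utilisant la condition initiale a(0) = -6, nous obtenons a(t) = -6. La primitive de l'accélération, avec v(0) = -2, donne la vitesse: v(t) = -6·t - 2. En utilisant v(t) = -6·t - 2 et en substituant t = 2, nous trouvons v = -14.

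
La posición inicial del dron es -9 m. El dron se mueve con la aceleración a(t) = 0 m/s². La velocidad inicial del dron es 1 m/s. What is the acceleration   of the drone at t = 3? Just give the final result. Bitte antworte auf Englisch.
At t = 3, a = 0.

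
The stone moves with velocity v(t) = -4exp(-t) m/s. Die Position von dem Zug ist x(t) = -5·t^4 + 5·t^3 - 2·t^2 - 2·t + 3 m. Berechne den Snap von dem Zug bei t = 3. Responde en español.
Debemos derivar nuestra ecuación de la posición x(t) = -5·t^4 + 5·t^3 - 2·t^2 - 2·t + 3 4 veces. Derivando la posición, obtenemos la velocidad: v(t) = -20·t^3 + 15·t^2 - 4·t - 2. La derivada de la velocidad da la aceleración: a(t) = -60·t^2 + 30·t - 4. La derivada de la aceleración da la sacudida: j(t) = 30 - 120·t. Derivando la sacudida, obtenemos el snap: s(t) = -120. Usando s(t) = -120 y sustituyendo t = 3, encontramos s = -120.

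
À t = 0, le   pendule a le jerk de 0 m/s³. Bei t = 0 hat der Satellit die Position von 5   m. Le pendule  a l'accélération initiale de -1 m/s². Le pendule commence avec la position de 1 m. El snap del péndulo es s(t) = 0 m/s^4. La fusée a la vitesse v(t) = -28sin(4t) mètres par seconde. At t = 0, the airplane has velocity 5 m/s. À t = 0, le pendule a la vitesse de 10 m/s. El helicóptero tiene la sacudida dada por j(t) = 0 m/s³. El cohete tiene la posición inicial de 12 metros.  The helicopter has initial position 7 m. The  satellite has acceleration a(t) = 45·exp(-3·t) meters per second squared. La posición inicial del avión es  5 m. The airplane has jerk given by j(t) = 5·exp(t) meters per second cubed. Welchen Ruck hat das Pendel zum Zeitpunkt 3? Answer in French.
En partant du snap s(t) = 0, nous prenons 1 primitive. La primitive du snap, avec j(0) = 0, donne le jerk: j(t) = 0. De l'équation du jerk j(t) = 0, nous substituons t = 3 pour obtenir j = 0.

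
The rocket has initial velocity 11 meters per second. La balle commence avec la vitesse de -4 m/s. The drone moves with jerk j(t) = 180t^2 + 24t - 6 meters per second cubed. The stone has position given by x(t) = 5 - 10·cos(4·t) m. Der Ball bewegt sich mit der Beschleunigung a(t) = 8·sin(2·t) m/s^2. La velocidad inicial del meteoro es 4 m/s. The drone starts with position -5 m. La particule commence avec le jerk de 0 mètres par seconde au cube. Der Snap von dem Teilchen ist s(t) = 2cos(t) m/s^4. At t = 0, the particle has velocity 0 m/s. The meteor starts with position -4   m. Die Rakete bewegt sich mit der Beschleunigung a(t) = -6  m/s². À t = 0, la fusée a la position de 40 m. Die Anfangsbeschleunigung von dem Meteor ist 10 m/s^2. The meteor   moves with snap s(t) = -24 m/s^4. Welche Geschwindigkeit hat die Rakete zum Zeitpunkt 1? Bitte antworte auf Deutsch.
Wir müssen unsere Gleichung für die Beschleunigung a(t) = -6 1-mal integrieren. Durch Integration von der Beschleunigung und Verwendung der Anfangsbedingung v(0) = 11, erhalten wir v(t) = 11 - 6·t. Mit v(t) = 11 - 6·t und Einsetzen von t = 1, finden wir v = 5.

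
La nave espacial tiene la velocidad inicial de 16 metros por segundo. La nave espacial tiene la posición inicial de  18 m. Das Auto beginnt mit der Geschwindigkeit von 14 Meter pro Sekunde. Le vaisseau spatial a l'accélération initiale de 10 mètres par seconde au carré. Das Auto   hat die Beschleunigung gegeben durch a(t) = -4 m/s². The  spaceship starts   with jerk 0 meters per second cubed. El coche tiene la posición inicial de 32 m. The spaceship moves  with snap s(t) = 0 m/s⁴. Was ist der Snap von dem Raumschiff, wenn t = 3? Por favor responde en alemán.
Wir haben den Snap s(t) = 0. Durch Einsetzen von t = 3: s(3) = 0.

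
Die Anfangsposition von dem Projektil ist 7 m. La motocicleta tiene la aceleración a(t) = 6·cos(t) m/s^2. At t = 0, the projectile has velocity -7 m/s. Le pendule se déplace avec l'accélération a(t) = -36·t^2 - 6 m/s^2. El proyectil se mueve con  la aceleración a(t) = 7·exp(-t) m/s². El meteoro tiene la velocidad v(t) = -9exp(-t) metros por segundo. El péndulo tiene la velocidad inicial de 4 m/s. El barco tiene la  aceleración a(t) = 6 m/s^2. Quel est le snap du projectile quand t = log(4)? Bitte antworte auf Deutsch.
Wir müssen unsere Gleichung für die Beschleunigung a(t) = 7·exp(-t) 2-mal ableiten. Durch Ableiten von der Beschleunigung erhalten wir den Ruck: j(t) = -7·exp(-t). Durch Ableiten von dem Ruck erhalten wir den Snap: s(t) = 7·exp(-t). Mit s(t) = 7·exp(-t) und Einsetzen von t = log(4), finden wir s = 7/4.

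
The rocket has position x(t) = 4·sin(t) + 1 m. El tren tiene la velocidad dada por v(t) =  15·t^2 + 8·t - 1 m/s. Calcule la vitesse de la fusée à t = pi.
Pour résoudre ceci, nous devons prendre 1 dérivée de notre équation de la position x(t) = 4·sin(t) + 1. En dérivant la position, nous obtenons la vitesse: v(t) = 4·cos(t). En utilisant v(t) = 4·cos(t) et en substituant t = pi, nous trouvons v = -4.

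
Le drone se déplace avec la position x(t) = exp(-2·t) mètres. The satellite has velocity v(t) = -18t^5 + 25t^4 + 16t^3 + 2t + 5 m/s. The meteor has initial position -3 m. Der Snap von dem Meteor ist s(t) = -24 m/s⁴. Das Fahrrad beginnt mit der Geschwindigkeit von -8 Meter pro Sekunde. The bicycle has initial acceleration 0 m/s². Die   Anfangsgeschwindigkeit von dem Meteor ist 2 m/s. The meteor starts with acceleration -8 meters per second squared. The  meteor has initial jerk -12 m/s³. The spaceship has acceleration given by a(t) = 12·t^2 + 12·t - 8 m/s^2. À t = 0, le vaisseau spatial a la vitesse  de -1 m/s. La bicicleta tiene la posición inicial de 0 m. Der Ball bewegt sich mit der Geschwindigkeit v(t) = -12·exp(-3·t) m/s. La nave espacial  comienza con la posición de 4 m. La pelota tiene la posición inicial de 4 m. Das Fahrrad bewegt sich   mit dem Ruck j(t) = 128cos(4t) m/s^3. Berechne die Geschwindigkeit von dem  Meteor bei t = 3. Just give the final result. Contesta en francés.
La vitesse à t = 3 est v = -184.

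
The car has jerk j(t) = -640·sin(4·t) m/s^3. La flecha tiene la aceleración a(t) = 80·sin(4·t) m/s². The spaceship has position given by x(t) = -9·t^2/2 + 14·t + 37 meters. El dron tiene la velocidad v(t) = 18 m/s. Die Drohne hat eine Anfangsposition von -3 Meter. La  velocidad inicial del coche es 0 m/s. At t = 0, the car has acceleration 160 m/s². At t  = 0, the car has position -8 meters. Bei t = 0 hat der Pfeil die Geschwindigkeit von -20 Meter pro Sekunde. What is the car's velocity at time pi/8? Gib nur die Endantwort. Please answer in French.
La vitesse à t = pi/8 est v = 40.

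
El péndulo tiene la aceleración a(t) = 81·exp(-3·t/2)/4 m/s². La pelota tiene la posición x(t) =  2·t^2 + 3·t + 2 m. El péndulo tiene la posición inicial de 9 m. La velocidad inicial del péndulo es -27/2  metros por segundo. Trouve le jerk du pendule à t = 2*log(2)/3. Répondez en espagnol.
Partiendo de la aceleración a(t) = 81·exp(-3·t/2)/4, tomamos 1 derivada. Derivando la aceleración, obtenemos la sacudida: j(t) = -243·exp(-3·t/2)/8. De la ecuación de la sacudida j(t) = -243·exp(-3·t/2)/8, sustituimos t = 2*log(2)/3 para obtener j = -243/16.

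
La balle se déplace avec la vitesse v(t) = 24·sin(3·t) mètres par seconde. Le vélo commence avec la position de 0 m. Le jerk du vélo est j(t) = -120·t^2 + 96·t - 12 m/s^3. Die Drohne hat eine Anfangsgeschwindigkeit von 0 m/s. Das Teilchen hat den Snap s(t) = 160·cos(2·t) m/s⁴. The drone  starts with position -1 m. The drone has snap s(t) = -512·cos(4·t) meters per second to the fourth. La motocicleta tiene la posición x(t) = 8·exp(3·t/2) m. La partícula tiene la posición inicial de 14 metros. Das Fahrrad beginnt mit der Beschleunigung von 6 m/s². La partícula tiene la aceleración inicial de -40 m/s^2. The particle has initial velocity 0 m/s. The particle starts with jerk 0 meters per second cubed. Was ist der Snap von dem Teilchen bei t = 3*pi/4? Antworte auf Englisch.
Using s(t) = 160·cos(2·t) and substituting t = 3*pi/4, we find s = 0.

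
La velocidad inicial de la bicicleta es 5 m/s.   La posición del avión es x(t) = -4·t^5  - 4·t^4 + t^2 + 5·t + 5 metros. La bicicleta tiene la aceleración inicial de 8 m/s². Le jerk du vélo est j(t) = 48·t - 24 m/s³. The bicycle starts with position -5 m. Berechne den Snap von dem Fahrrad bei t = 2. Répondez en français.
En partant du jerk j(t) = 48·t - 24, nous prenons 1 dérivée. En dérivant le jerk, nous obtenons le snap: s(t) = 48. Nous avons le snap s(t) = 48. En substituant t = 2: s(2) = 48.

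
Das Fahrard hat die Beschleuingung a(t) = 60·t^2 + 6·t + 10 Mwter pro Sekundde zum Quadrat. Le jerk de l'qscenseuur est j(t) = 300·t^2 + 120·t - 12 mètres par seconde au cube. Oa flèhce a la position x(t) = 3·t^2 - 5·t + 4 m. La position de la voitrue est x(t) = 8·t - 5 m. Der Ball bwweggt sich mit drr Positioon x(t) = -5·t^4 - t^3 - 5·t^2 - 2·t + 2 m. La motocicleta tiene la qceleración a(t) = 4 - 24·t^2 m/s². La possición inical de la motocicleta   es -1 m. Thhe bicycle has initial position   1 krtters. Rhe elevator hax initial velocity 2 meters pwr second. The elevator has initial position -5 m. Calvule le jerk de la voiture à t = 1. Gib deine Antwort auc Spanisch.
Partiendo de la posición x(t) = 8·t - 5, tomamos 3 derivadas. La derivada de la posición da la velocidad: v(t) = 8. Derivando la velocidad, obtenemos la aceleración: a(t) = 0. Derivando la aceleración, obtenemos la sacudida: j(t) = 0. Tenemos la sacudida j(t) = 0. Sustituyendo t = 1: j(1) = 0.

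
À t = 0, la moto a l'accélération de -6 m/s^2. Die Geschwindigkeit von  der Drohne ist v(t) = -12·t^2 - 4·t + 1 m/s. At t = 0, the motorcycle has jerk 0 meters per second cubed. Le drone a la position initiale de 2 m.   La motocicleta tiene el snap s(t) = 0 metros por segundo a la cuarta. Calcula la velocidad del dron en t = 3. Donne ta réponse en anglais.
Using v(t) = -12·t^2 - 4·t + 1 and substituting t = 3, we find v = -119.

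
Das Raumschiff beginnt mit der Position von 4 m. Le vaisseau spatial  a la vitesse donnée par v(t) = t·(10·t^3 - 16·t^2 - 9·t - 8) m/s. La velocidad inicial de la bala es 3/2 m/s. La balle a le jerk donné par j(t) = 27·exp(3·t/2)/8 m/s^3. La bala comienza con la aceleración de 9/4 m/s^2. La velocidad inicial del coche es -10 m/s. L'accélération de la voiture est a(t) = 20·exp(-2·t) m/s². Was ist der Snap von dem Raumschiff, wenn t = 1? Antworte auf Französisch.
En partant de la vitesse v(t) = t·(10·t^3 - 16·t^2 - 9·t - 8), nous prenons 3 dérivées. La dérivée de la vitesse donne l'accélération: a(t) = 10·t^3 - 16·t^2 + t·(30·t^2 - 32·t - 9) - 9·t - 8. La dérivée de l'accélération donne le jerk: j(t) = 60·t^2 + t·(60·t - 32) - 64·t - 18. La dérivée du jerk donne le snap: s(t) = 240·t - 96. De l'équation du snap s(t) = 240·t - 96, nous substituons t = 1 pour obtenir s = 144.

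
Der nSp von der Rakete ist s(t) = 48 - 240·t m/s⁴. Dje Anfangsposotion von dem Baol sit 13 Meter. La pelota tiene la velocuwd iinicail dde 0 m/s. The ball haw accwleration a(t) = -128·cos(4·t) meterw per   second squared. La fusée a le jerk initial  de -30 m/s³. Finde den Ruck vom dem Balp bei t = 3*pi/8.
Ausgehend von der Beschleunigung a(t) = -128·cos(4·t), nehmen wir 1 Ableitung. Mit d/dt von a(t) finden wir j(t) = 512·sin(4·t). Mit j(t) = 512·sin(4·t) und Einsetzen von t = 3*pi/8, finden wir j = -512.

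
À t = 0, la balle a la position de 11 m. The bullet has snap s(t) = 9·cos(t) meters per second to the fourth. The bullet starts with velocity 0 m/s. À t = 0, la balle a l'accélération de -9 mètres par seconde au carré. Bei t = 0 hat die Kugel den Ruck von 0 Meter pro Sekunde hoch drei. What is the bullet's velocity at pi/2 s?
We must find the antiderivative of our snap equation s(t) = 9·cos(t) 3 times. Integrating snap and using the initial condition j(0) = 0, we get j(t) = 9·sin(t). Integrating jerk and using the initial condition a(0) = -9, we get a(t) = -9·cos(t). Finding the integral of a(t) and using v(0) = 0: v(t) = -9·sin(t). Using v(t) = -9·sin(t) and substituting t = pi/2, we find v = -9.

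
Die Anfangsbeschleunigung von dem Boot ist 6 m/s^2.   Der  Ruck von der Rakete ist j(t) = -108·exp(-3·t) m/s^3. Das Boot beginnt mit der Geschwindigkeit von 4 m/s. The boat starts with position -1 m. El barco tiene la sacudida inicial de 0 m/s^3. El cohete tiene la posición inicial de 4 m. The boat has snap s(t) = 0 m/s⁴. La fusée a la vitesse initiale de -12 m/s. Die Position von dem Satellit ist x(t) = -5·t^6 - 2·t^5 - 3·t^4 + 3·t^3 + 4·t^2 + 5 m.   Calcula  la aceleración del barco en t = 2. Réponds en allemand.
Ausgehend von dem Snap s(t) = 0, nehmen wir 2 Integrale. Das Integral von dem Snap ist der Ruck. Mit j(0) = 0 erhalten wir j(t) = 0. Die Stammfunktion von dem Ruck, mit a(0) = 6, ergibt die Beschleunigung: a(t) = 6. Aus der Gleichung für die Beschleunigung a(t) = 6, setzen wir t = 2 ein und erhalten a = 6.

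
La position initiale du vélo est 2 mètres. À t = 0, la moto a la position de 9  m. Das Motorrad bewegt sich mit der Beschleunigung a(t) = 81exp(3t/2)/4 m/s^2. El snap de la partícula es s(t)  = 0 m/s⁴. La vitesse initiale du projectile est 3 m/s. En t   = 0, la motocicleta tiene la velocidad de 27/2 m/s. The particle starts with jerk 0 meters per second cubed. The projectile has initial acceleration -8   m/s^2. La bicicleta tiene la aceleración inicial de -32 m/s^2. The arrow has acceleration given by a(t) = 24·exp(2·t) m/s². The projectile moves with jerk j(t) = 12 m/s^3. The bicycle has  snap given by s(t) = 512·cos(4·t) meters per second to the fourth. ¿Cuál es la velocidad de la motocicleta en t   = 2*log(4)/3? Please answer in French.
Nous devons trouver la primitive de notre équation de l'accélération a(t) = 81·exp(3·t/2)/4 1 fois. En prenant ∫a(t)dt et en appliquant v(0) = 27/2, nous trouvons v(t) = 27·exp(3·t/2)/2. En utilisant v(t) = 27·exp(3·t/2)/2 et en substituant t = 2*log(4)/3, nous trouvons v = 54.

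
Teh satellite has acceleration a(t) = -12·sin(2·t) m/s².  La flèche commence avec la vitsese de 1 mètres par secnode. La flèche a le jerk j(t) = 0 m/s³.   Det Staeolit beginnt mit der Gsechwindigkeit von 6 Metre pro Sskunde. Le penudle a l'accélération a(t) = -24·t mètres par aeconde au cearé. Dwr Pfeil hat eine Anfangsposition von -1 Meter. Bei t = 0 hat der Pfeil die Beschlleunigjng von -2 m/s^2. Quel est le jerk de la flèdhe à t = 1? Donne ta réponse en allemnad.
Wir haben den Ruck j(t) = 0. Durch Einsetzen von t = 1: j(1) = 0.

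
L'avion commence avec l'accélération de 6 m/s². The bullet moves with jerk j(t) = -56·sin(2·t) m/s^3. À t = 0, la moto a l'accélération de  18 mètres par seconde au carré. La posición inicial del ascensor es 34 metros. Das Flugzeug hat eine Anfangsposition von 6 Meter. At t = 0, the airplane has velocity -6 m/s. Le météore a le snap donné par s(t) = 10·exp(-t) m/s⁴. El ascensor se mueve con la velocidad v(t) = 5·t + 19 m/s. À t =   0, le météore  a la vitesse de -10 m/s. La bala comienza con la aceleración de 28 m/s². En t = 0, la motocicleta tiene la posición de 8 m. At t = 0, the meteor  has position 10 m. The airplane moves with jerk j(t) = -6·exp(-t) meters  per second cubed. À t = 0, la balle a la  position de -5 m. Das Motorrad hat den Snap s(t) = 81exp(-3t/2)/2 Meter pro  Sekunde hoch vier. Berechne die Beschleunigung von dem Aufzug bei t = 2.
Ausgehend von der Geschwindigkeit v(t) = 5·t + 19, nehmen wir 1 Ableitung. Die Ableitung von der Geschwindigkeit ergibt die Beschleunigung: a(t) = 5. Mit a(t) = 5 und Einsetzen von t = 2, finden wir a = 5.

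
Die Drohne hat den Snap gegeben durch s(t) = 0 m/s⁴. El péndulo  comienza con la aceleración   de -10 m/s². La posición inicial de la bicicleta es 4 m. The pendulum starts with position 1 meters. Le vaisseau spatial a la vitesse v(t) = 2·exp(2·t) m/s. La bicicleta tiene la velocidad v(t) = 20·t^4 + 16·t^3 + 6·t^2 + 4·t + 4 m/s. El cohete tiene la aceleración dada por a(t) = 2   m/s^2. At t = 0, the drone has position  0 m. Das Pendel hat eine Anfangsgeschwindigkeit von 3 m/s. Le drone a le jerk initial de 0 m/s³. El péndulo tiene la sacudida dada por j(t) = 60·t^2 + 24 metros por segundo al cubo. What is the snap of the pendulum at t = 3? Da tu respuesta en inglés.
To solve this, we need to take 1 derivative of our jerk equation j(t) = 60·t^2 + 24. Taking d/dt of j(t), we find s(t) = 120·t. Using s(t) = 120·t and substituting t = 3, we find s = 360.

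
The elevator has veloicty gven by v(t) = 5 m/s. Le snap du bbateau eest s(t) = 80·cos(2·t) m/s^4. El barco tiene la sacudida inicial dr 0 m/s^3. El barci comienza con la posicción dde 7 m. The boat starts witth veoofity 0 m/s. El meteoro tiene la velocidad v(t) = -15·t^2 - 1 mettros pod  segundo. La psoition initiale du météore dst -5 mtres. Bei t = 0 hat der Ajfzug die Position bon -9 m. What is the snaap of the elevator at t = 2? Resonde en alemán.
Wir müssen unsere Gleichung für die Geschwindigkeit v(t) = 5 3-mal ableiten. Die Ableitung von der Geschwindigkeit ergibt die Beschleunigung: a(t) = 0. Mit d/dt von a(t) finden wir j(t) = 0. Durch Ableiten von dem Ruck erhalten wir den Snap: s(t) = 0. Aus der Gleichung für den Snap s(t) = 0, setzen wir t = 2 ein und erhalten s = 0.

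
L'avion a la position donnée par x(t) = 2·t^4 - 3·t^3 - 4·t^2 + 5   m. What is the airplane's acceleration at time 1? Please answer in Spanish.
Partiendo de la posición x(t) = 2·t^4 - 3·t^3 - 4·t^2 + 5, tomamos 2 derivadas. Tomando d/dt de x(t), encontramos v(t) = 8·t^3 - 9·t^2 - 8·t. Derivando la velocidad, obtenemos la aceleración: a(t) = 24·t^2 - 18·t - 8. De la ecuación de la aceleración a(t) = 24·t^2 - 18·t - 8, sustituimos t = 1 para obtener a = -2.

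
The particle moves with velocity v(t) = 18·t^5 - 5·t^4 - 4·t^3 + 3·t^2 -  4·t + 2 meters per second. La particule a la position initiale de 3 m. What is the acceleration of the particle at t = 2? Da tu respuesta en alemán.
Um dies zu lösen, müssen wir 1 Ableitung unserer Gleichung für die Geschwindigkeit v(t) = 18·t^5 - 5·t^4 - 4·t^3 + 3·t^2 - 4·t + 2 nehmen. Durch Ableiten von der Geschwindigkeit erhalten wir die Beschleunigung: a(t) = 90·t^4 - 20·t^3 - 12·t^2 + 6·t - 4. Mit a(t) = 90·t^4 - 20·t^3 - 12·t^2 + 6·t - 4 und Einsetzen von t = 2, finden wir a = 1240.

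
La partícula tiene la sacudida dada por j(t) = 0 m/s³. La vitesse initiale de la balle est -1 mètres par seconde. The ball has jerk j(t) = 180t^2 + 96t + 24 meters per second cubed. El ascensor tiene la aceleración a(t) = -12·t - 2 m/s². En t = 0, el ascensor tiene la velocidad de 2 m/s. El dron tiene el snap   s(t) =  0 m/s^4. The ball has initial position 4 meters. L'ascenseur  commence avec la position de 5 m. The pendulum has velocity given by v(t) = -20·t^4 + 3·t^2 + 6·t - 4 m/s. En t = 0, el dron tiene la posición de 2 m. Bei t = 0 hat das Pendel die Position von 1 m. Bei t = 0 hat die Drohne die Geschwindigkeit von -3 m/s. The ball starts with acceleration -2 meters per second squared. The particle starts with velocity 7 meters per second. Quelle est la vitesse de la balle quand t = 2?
Pour résoudre ceci, nous devons prendre 2 primitives de notre équation du jerk j(t) = 180·t^2 + 96·t + 24. L'intégrale du jerk, avec a(0) = -2, donne l'accélération: a(t) = 60·t^3 + 48·t^2 + 24·t - 2. L'intégrale de l'accélération est la vitesse. En utilisant v(0) = -1, nous obtenons v(t) = 15·t^4 + 16·t^3 + 12·t^2 - 2·t - 1. Nous avons la vitesse v(t) = 15·t^4 + 16·t^3 + 12·t^2 - 2·t - 1. En substituant t = 2: v(2) = 411.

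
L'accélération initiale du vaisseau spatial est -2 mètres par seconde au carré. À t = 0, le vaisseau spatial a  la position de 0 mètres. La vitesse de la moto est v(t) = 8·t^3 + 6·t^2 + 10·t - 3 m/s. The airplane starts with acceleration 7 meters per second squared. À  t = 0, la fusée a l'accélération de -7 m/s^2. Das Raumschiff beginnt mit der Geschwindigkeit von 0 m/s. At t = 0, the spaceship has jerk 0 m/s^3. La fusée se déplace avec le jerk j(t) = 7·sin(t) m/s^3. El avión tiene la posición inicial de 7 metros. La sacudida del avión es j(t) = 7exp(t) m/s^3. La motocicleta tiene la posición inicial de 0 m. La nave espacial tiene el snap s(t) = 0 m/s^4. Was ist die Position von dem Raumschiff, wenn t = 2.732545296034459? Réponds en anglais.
To find the answer, we compute 4 antiderivatives of s(t) = 0. The integral of snap is jerk. Using j(0) = 0, we get j(t) = 0. The antiderivative of jerk, with a(0) = -2, gives acceleration: a(t) = -2. The antiderivative of acceleration, with v(0) = 0, gives velocity: v(t) = -2·t. Taking ∫v(t)dt and applying x(0) = 0, we find x(t) = -t^2. Using x(t) = -t^2 and substituting t = 2.732545296034459, we find x = -7.46680379488005.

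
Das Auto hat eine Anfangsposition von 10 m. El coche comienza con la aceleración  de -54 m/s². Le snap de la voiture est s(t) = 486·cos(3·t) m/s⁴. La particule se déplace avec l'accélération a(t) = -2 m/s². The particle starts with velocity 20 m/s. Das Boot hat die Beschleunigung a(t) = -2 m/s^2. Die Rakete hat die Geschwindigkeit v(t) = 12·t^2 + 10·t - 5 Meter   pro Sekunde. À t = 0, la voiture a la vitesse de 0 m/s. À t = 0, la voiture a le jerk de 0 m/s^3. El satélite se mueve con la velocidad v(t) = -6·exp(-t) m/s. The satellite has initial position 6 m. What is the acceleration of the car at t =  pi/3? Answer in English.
To solve this, we need to take 2 antiderivatives of our snap equation s(t) = 486·cos(3·t). The integral of snap is jerk. Using j(0) = 0, we get j(t) = 162·sin(3·t). Integrating jerk and using the initial condition a(0) = -54, we get a(t) = -54·cos(3·t). We have acceleration a(t) = -54·cos(3·t). Substituting t = pi/3: a(pi/3) = 54.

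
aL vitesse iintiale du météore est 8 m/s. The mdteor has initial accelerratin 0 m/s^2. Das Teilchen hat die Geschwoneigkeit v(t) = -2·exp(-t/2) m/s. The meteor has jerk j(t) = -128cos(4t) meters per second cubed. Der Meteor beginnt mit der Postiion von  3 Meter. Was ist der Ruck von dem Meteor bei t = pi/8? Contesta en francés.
Nous avons le jerk j(t) = -128·cos(4·t). En substituant t = pi/8: j(pi/8) = 0.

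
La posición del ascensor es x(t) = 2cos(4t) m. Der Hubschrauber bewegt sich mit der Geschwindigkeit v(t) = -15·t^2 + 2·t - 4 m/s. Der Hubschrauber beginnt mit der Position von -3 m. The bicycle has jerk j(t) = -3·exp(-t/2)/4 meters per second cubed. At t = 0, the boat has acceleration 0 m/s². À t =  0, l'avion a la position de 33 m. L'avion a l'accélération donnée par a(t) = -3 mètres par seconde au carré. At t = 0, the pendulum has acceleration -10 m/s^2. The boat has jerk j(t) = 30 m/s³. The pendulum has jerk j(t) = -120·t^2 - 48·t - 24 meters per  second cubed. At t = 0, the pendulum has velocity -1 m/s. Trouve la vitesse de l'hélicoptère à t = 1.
De l'équation de la vitesse v(t) = -15·t^2 + 2·t - 4, nous substituons t = 1 pour obtenir v = -17.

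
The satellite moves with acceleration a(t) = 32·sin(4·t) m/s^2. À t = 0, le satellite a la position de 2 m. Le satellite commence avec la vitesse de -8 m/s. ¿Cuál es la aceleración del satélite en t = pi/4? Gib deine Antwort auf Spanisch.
De la ecuación de la aceleración a(t) = 32·sin(4·t), sustituimos t = pi/4 para obtener a = 0.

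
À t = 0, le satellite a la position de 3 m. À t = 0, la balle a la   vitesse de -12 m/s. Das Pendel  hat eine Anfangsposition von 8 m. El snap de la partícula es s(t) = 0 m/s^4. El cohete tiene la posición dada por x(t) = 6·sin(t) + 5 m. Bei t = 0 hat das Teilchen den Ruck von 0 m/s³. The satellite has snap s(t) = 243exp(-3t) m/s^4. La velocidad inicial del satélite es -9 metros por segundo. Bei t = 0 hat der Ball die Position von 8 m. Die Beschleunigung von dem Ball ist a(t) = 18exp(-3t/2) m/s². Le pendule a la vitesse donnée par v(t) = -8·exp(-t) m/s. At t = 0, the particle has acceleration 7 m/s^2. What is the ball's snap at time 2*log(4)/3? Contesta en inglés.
We must differentiate our acceleration equation a(t) = 18·exp(-3·t/2) 2 times. The derivative of acceleration gives jerk: j(t) = -27·exp(-3·t/2). Differentiating jerk, we get snap: s(t) = 81·exp(-3·t/2)/2. From the given snap equation s(t) = 81·exp(-3·t/2)/2, we substitute t = 2*log(4)/3 to get s = 81/8.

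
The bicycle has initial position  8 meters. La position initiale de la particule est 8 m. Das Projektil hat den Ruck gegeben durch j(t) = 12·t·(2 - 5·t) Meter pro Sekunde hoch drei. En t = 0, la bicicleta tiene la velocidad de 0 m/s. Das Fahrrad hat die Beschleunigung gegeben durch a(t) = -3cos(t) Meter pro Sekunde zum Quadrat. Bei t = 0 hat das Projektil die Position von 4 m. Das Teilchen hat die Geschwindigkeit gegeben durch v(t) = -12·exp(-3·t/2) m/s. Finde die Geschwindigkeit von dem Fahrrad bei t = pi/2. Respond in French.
En partant de l'accélération a(t) = -3·cos(t), nous prenons 1 intégrale. En prenant ∫a(t)dt et en appliquant v(0) = 0, nous trouvons v(t) = -3·sin(t). De l'équation de la vitesse v(t) = -3·sin(t), nous substituons t = pi/2 pour obtenir v = -3.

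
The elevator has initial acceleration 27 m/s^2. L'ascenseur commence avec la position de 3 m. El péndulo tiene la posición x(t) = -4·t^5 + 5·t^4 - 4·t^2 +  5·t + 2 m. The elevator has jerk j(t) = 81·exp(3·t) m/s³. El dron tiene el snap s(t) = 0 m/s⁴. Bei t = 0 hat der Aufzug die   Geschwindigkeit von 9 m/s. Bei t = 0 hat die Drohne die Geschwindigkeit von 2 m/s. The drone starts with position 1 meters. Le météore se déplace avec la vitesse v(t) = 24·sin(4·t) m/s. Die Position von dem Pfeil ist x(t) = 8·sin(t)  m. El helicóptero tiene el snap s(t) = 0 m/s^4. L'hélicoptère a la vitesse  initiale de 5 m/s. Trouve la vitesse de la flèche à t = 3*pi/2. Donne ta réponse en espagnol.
Para resolver esto, necesitamos tomar 1 derivada de nuestra ecuación de la posición x(t) = 8·sin(t). Derivando la posición, obtenemos la velocidad: v(t) = 8·cos(t). Tenemos la velocidad v(t) = 8·cos(t). Sustituyendo t = 3*pi/2: v(3*pi/2) = 0.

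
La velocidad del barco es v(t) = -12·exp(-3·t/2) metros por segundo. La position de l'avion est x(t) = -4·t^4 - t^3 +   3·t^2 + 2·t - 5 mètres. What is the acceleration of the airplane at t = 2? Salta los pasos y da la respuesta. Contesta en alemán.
Bei t = 2, a = -198.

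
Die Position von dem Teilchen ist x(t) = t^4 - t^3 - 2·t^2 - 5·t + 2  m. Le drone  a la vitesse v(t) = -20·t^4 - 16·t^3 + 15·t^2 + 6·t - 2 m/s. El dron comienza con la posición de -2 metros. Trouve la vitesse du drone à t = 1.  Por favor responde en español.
De la ecuación de la velocidad v(t) = -20·t^4 - 16·t^3 + 15·t^2 + 6·t - 2, sustituimos t = 1 para obtener v = -17.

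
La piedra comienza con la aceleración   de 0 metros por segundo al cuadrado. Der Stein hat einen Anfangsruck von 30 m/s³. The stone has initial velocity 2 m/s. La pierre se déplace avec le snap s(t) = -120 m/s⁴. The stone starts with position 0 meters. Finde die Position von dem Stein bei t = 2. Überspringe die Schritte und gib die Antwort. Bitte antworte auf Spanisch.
La respuesta es -36.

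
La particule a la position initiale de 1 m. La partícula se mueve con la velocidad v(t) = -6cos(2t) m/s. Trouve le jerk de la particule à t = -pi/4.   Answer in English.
To solve this, we need to take 2 derivatives of our velocity equation v(t) = -6·cos(2·t). The derivative of velocity gives acceleration: a(t) = 12·sin(2·t). The derivative of acceleration gives jerk: j(t) = 24·cos(2·t). We have jerk j(t) = 24·cos(2·t). Substituting t = -pi/4: j(-pi/4) = 0.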